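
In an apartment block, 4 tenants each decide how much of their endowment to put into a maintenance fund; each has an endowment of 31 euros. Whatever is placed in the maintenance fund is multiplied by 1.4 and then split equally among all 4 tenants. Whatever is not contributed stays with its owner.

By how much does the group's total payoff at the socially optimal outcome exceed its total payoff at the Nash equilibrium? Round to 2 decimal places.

Each contributed unit returns 1.4/4 = 0.3500 to its contributor — below 1 — so contributing 0 is dominant for every player. At the Nash equilibrium everyone keeps their 31, and the group total is 4 × 31 = 124.
Each contributed unit returns 1.400 to the group as a whole (0.3500 to each of 4 players), which exceeds 1, so the social optimum is full contribution: group total = 1.400 × 124 = 173.60.
Efficiency loss = 173.60 − 124 = 49.60.

49.60 euros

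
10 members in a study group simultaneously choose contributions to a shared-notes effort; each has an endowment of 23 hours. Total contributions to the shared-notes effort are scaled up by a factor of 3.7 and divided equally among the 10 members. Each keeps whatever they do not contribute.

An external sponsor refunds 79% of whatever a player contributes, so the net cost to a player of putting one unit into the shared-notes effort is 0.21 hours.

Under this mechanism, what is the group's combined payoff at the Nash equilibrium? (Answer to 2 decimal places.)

The effective private return per unit is now (3.7/10) / 0.21 = 1.7619 > 1, so every player's dominant strategy flips to full contribution.
So the Nash equilibrium is full contribution by all 10; the group earns 10 × (23 × 0.79 + 3.7 × 23) = 1032.70.

1032.70 hours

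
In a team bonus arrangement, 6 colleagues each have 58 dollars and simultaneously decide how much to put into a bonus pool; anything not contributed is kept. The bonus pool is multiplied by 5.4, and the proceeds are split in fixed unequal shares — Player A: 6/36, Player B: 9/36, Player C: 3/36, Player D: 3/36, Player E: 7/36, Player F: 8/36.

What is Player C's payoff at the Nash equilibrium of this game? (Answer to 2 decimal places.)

For player j, contributing a unit is worthwhile iff 5.4 × (j's share) ≥ 1, i.e. iff j's share is at least 0.1852.
Player B, Player E and Player F are above the threshold, contributing 58 each; the remaining 3 contribute 0. Total contributed: 174.
Player C keeps 58 and receives 5.4 × 174 × 3/36 = 78.30 from the bonus pool, for a payoff of 136.30.

136.30 dollars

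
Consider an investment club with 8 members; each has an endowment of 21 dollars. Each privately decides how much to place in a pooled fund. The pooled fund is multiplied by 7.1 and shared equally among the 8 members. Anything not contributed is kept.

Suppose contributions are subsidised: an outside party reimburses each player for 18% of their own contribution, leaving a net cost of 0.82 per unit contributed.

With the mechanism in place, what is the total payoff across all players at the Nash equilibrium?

The effective private return per unit is now (7.1/8) / 0.82 = 1.0823 > 1, so every player's dominant strategy flips to full contribution.
At the Nash equilibrium everyone contributes 21. Group total payoff = 8 × (21 × 0.18 + 7.1 × 21) = 1223.04.

1223.04 dollars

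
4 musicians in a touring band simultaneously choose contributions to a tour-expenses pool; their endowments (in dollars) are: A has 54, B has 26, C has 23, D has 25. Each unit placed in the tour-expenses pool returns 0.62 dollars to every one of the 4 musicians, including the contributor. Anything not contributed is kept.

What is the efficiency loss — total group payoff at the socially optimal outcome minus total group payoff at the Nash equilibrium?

The private return per contributed unit is 0.62 < 1 for everyone, so the Nash equilibrium is zero contribution and the group total is Σ E_j = 54 + 26 + 23 + 25 = 128.
Each contributed unit returns 2.480 to the group, so the social optimum is full contribution by everyone: group total = 2.480 × 128 = 317.44.
Efficiency loss = (2.480 − 1) × 128 = 189.44.

189.44 dollars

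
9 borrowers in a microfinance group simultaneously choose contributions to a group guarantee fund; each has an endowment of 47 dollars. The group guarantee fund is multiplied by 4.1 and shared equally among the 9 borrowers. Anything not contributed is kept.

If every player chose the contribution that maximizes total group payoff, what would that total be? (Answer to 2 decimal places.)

1734.30 dollars

Each contributed unit returns 4.100 to the group as a whole (0.4556 to each of 9 players), which exceeds 1, so the social optimum is full contribution: group total = 4.100 × 423 = 1734.30.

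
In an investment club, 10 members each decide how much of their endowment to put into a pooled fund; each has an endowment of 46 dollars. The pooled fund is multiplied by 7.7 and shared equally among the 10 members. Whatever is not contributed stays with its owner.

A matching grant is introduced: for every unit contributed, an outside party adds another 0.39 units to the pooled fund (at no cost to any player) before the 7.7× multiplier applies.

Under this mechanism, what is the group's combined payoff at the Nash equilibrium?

4923.38 dollars

The effective private return per unit is now 7.7 × 1.39 / 10 = 1.0703 > 1, so every player's dominant strategy flips to full contribution.
So the Nash equilibrium is full contribution by all 10; the group earns 7.7 × 1.39 × 460 = 4923.38.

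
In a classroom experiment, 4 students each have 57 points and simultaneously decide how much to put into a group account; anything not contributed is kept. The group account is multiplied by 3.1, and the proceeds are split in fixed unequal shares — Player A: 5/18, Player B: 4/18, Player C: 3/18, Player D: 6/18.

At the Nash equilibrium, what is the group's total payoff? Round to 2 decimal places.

347.70 points

Player j's private return per contributed unit is 3.1 × (j's share). Contributing is weakly dominant for j when that share is at least 1/3.1 = 0.3226, and contributing 0 is dominant otherwise.
Only Player D (6/18) clears that bar, contributing 57; the remaining 3 contribute 0. Total contributed: 57.
The group account pays out 3.1 × 57 = 176.70 in total (split across the unequal shares, but the aggregate is all that matters for the group sum).
The 3 free-riders keep 57 each, adding 171. Group total = 171 + 176.70 = 347.70.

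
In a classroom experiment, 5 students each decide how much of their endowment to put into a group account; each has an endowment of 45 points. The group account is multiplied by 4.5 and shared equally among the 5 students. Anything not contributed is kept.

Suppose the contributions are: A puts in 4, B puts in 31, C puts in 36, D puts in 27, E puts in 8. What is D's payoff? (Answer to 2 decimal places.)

113.40 points

Total contributed: 4 + 31 + 36 + 27 + 8 = 106.
Each receives 4.5 × 106 / 5 = 95.40 from the group account.
D keeps 45 − 27 = 18, so D's payoff is 18 + 95.40 = 113.40.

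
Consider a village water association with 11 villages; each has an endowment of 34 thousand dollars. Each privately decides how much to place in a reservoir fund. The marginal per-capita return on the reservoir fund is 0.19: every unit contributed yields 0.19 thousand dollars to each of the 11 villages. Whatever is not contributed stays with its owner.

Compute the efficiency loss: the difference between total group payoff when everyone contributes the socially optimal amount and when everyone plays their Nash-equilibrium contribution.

407.66 thousand dollars

The private return per contributed unit is 0.19 < 1, so contributing 0 is dominant for every player. At the Nash equilibrium everyone keeps their 34, and the group total is 11 × 34 = 374.
Each contributed unit returns 2.090 to the group as a whole (0.19 to each of 11 players), which exceeds 1, so the social optimum is full contribution: group total = 2.090 × 374 = 781.66.
Efficiency loss = 781.66 − 374 = 407.66.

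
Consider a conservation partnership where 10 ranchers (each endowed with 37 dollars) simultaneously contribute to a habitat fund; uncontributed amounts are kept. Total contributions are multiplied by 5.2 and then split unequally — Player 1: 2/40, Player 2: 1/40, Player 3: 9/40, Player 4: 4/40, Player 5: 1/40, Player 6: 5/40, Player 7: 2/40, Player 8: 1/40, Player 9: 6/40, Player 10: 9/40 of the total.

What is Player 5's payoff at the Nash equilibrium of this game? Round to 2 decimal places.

46.62 dollars

A player with share s gets back 5.2·s per unit contributed, so full contribution is dominant for anyone with s > 1/5.2 = 0.1923 and zero contribution is dominant for anyone below.
Player 3 and Player 10 are above the threshold, contributing 37 each; the remaining 8 contribute 0. Total contributed: 74.
Player 5 keeps 37 and receives 5.2 × 74 × 1/40 = 9.62 from the habitat fund, for a payoff of 46.62.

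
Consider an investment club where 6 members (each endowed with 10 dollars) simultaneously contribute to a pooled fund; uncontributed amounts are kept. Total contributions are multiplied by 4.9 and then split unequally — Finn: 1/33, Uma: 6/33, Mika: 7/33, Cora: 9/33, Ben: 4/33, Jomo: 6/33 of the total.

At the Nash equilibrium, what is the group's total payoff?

138.00 dollars

Each unit j contributes comes back to j as 4.9 × (j's share), so j prefers to contribute only if that share exceeds 1/4.9 = 0.2041; otherwise keeping the unit dominates.
The shares above 0.2041 belong to Mika and Cora, contributing 10 each; the remaining 4 contribute 0. Total contributed: 20.
The pooled fund pays out 4.9 × 20 = 98.00 in total (split across the unequal shares, but the aggregate is all that matters for the group sum).
The 4 free-riders keep 10 each, adding 40. Group total = 40 + 98.00 = 138.00.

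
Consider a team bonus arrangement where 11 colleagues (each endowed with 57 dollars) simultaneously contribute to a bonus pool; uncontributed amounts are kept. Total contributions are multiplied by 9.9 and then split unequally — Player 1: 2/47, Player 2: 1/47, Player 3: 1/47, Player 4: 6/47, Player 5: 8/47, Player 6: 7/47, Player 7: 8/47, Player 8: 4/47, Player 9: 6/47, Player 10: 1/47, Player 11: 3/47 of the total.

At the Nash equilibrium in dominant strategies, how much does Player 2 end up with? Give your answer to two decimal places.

117.03 dollars

Player j's private return per contributed unit is 9.9 × (j's share). Contributing is weakly dominant for j when that share is at least 1/9.9 = 0.1010, and contributing 0 is dominant otherwise.
Player 4, Player 5, Player 6, Player 7 and Player 9 are above the threshold, contributing 57 each; the remaining 6 contribute 0. Total contributed: 285.
Player 2 keeps 57 and receives 9.9 × 285 × 1/47 = 60.03 from the bonus pool, for a payoff of 117.03.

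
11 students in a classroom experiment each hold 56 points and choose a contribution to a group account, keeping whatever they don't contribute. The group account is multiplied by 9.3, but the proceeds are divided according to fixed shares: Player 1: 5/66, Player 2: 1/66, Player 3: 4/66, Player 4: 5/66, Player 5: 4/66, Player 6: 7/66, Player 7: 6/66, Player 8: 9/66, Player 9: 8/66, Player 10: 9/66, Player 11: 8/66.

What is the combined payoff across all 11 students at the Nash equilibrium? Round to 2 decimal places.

2475.20 points

Each unit j contributes comes back to j as 9.3 × (j's share), so j prefers to contribute only if that share exceeds 1/9.3 = 0.1075; otherwise keeping the unit dominates.
The shares above 0.1075 belong to Player 8, Player 9, Player 10 and Player 11, contributing 56 each; the remaining 7 contribute 0. Total contributed: 224.
The group account pays out 9.3 × 224 = 2083.20 in total (split across the unequal shares, but the aggregate is all that matters for the group sum).
The 7 free-riders keep 56 each, adding 392. Group total = 392 + 2083.20 = 2475.20.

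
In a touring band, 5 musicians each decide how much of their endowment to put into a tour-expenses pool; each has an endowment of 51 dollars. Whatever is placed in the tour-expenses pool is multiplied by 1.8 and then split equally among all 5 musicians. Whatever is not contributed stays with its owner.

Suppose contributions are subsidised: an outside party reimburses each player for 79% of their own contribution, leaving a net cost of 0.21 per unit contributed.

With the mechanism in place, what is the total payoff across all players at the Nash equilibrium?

The effective private return per unit is now (1.8/5) / 0.21 = 1.7143 > 1, so every player's dominant strategy flips to full contribution.
So the Nash equilibrium is full contribution by all 5; the group earns 5 × (51 × 0.79 + 1.8 × 51) = 660.45.

660.45 dollars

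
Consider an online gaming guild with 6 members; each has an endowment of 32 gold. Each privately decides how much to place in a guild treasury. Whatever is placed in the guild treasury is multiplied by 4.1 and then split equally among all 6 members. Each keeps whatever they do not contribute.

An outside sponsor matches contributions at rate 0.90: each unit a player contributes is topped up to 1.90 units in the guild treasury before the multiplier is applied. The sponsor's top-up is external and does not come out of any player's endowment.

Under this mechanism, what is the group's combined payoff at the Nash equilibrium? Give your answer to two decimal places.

1495.68 gold

Under the mechanism each unit contributed yields 4.1 × 1.90 / 6 = 1.2983 back to its contributor per unit of net cost, which exceeds 1, making full contribution the dominant choice for everyone.
At the Nash equilibrium everyone contributes 32. Group total payoff = 4.1 × 1.90 × 192 = 1495.68.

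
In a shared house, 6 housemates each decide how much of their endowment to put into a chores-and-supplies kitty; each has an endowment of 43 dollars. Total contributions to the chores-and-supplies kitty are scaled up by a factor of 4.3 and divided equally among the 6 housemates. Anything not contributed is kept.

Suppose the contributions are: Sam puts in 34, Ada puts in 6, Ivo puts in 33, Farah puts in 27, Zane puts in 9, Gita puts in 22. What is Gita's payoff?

Total contributed: 34 + 6 + 33 + 27 + 9 + 22 = 131.
Each receives 4.3 × 131 / 6 = 93.88 from the chores-and-supplies kitty.
Gita keeps 43 − 22 = 21, so Gita's payoff is 21 + 93.88 = 114.88.

114.88 dollars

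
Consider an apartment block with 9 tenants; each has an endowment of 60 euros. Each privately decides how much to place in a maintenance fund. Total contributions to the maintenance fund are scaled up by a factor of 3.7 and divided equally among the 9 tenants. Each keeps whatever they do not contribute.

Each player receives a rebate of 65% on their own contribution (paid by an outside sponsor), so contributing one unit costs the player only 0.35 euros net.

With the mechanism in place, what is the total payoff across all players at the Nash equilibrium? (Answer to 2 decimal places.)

2349.00 euros

The effective private return per unit is now (3.7/9) / 0.35 = 1.1746 > 1, so every player's dominant strategy flips to full contribution.
At the Nash equilibrium everyone contributes 60. Group total payoff = 9 × (60 × 0.65 + 3.7 × 60) = 2349.00.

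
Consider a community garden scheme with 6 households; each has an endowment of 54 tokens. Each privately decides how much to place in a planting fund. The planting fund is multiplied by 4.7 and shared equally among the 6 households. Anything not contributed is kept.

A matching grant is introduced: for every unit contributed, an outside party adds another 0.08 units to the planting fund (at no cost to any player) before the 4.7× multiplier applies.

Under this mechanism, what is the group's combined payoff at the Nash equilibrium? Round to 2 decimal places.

324.00 tokens

With the mechanism, a contributed unit returns 4.7 × 1.08 / 6 = 0.8460 per unit of net cost — still below 1 — so contributing 0 remains dominant for every player.
Everyone keeps their endowment and the group total is 6 × 54 = 324.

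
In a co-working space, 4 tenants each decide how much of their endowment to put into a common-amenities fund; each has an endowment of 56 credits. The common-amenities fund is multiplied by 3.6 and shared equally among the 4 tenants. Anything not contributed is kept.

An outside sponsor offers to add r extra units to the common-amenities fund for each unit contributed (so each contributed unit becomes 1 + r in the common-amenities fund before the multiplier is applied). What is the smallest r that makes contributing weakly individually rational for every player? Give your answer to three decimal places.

With matching at rate r, one contributed unit becomes (1 + r) in the common-amenities fund and returns 3.6 × (1 + r) / 4 to the contributor.
Setting this equal to 1: 1 + r = 4/3.6 = 1.1111.
So the minimum matching rate is r = 1.1111 − 1 = 0.111.

0.111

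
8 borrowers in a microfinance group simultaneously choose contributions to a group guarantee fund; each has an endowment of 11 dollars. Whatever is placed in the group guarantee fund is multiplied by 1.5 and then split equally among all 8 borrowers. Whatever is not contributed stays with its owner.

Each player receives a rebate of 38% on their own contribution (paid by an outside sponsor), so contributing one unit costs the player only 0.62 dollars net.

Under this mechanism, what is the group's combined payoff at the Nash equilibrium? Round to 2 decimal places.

88.00 dollars

Even with the mechanism, each unit contributed returns only (1.5/8) / 0.62 = 0.3024 per unit of net cost, so contributing nothing is still dominant.
Everyone keeps their endowment and the group total is 8 × 11 = 88.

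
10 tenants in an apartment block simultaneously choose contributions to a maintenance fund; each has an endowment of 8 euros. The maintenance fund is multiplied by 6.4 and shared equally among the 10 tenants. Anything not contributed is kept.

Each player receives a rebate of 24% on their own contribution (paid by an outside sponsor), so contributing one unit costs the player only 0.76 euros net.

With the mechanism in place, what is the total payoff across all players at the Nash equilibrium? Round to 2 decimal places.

Even with the mechanism, each unit contributed returns only (6.4/10) / 0.76 = 0.8421 per unit of net cost, so contributing nothing is still dominant.
Everyone keeps their endowment and the group total is 10 × 8 = 80.

80.00 euros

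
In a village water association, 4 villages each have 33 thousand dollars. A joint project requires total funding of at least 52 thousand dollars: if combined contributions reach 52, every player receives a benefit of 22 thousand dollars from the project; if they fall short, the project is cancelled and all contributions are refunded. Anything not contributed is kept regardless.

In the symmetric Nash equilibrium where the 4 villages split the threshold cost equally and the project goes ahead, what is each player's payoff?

Equal share of the threshold: 52/4 = 13.
At this profile no one gains by cutting their contribution: any cut drops the total below 52, the project is cancelled, contributions are refunded, and the deviator ends with 33, which is less than 33 − 13 + 22 = 42. Contributing more than 13 just wastes the excess. So contributing exactly 13 is a best response.
Each player's payoff: 33 − 13 + 22 = 42.

42 thousand dollars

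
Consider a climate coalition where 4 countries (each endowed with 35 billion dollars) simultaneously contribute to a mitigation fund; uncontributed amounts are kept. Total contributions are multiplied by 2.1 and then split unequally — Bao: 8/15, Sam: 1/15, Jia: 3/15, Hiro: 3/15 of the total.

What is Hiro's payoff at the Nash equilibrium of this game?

49.70 billion dollars

Player j's private return per contributed unit is 2.1 × (j's share). Contributing is weakly dominant for j when that share is at least 1/2.1 = 0.4762, and contributing 0 is dominant otherwise.
Only Bao (8/15) clears that bar, contributing 35; the remaining 3 contribute 0. Total contributed: 35.
Hiro keeps 35 and receives 2.1 × 35 × 3/15 = 14.70 from the mitigation fund, for a payoff of 49.70.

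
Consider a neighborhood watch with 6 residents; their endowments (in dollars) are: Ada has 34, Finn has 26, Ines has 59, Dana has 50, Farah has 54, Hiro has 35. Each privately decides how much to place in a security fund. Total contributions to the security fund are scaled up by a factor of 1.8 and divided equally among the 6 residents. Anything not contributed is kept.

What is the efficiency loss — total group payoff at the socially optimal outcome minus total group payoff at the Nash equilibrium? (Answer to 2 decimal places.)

206.40 dollars

The private return per contributed unit is 1.8/6 = 0.3000 < 1 for every player regardless of endowment, so the Nash equilibrium is zero contribution and the group total is Σ E_j = 34 + 26 + 59 + 50 + 54 + 35 = 258.
Each contributed unit returns 1.800 to the group, so the social optimum is full contribution by everyone: group total = 1.800 × 258 = 464.40.
Efficiency loss = (1.800 − 1) × 258 = 206.40.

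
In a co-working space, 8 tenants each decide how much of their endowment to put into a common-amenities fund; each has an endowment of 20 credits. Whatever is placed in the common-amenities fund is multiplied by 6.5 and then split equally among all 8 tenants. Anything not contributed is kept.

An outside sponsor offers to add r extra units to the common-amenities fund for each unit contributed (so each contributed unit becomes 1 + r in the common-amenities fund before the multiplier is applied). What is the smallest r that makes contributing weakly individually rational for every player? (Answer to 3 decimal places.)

0.231

With matching at rate r, one contributed unit becomes (1 + r) in the common-amenities fund and returns 6.5 × (1 + r) / 8 to the contributor.
Setting this equal to 1: 1 + r = 8/6.5 = 1.2308.
So the minimum matching rate is r = 1.2308 − 1 = 0.231.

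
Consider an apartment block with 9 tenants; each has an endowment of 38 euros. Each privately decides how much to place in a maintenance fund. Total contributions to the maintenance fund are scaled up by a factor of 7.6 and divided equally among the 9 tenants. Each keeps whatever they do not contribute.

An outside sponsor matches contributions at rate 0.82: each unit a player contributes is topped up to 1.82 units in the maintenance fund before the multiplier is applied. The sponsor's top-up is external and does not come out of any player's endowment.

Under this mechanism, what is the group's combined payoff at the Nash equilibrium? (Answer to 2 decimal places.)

The effective private return per unit is now 7.6 × 1.82 / 9 = 1.5369 > 1, so every player's dominant strategy flips to full contribution.
So the Nash equilibrium is full contribution by all 9; the group earns 7.6 × 1.82 × 342 = 4730.54.

4730.54 euros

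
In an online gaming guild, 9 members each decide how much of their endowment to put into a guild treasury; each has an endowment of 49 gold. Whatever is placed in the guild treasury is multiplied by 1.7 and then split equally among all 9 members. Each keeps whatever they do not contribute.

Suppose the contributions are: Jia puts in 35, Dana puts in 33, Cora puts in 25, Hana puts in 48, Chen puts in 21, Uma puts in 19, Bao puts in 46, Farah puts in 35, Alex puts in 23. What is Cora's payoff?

Total contributed: 35 + 33 + 25 + 48 + 21 + 19 + 46 + 35 + 23 = 285.
Each receives 1.7 × 285 / 9 = 53.83 from the guild treasury.
Cora keeps 49 − 25 = 24, so Cora's payoff is 24 + 53.83 = 77.83.

77.83 gold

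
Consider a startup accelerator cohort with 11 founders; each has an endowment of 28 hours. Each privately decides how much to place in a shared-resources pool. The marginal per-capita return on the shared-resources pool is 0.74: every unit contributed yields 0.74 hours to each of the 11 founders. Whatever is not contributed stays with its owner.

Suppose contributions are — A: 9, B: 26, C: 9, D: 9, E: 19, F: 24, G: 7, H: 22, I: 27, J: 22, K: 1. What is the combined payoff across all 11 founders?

1557.50 hours

Total contributed: 9 + 26 + 9 + 9 + 19 + 24 + 7 + 22 + 27 + 22 + 1 = 175; total kept: 11 × 28 − 175 = 133.
The shared-resources pool pays out 0.74 × 11 × 175 = 1424.50 in aggregate.
Group total = 133 + 1424.50 = 1557.50.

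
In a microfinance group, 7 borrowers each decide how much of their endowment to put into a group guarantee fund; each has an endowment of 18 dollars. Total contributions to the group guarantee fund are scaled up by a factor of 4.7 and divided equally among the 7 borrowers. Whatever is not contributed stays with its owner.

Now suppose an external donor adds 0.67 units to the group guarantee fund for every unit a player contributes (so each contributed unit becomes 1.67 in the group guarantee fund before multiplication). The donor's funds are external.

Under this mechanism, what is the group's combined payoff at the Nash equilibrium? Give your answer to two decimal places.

The effective private return per unit is now 4.7 × 1.67 / 7 = 1.1213 > 1, so every player's dominant strategy flips to full contribution.
So the Nash equilibrium is full contribution by all 7; the group earns 4.7 × 1.67 × 126 = 988.97.

988.97 dollars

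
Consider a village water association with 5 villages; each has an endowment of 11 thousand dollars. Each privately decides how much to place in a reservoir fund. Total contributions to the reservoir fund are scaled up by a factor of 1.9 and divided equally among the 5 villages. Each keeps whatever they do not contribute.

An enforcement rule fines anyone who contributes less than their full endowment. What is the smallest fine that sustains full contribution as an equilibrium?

Given the others contribute fully, the best deviation is to contribute 0 (any partial contribution still incurs the fine and gives up units whose private return 0.3800 is below 1).
Deviating from 11 to 0 saves 11 thousand dollars but forfeits the deviator's share of the drop in the reservoir fund: 1.9/5 × 11 = 4.18.
So the deviation gain is 11 − 4.18 = 6.82, and the fine must be at least 6.82 thousand dollars to wipe it out.

6.82 thousand dollars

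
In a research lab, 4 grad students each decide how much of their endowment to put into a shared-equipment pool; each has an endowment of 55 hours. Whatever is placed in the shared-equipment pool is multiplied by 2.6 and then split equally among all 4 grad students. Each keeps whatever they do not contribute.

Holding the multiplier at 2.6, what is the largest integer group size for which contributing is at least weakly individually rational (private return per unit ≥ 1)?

Private return per unit is 2.6/(group size), which is ≥ 1 whenever the group size is ≤ 2.6.
The largest such integer is 2.

2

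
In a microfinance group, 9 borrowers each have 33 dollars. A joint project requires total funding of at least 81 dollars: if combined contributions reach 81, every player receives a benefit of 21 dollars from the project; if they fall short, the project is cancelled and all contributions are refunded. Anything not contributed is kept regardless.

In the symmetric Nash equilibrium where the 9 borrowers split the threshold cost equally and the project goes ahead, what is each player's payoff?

Equal share of the threshold: 81/9 = 9.
At this profile no one gains by cutting their contribution: any cut drops the total below 81, the project is cancelled, contributions are refunded, and the deviator ends with 33, which is less than 33 − 9 + 21 = 45. Contributing more than 9 just wastes the excess. So contributing exactly 9 is a best response.
Each player's payoff: 33 − 9 + 21 = 45.

45 dollars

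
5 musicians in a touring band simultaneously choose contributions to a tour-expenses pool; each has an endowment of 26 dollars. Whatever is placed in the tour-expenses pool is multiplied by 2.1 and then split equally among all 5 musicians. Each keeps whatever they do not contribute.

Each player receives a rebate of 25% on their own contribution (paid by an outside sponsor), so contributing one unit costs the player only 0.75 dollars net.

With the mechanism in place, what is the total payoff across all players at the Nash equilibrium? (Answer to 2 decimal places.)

130.00 dollars

The effective private return is (2.1/5) / 0.75 = 0.5600, which is still under 1, so the mechanism doesn't change anyone's dominant strategy: zero contribution.
At the Nash equilibrium no one contributes; group total payoff = 5 × 26 = 130.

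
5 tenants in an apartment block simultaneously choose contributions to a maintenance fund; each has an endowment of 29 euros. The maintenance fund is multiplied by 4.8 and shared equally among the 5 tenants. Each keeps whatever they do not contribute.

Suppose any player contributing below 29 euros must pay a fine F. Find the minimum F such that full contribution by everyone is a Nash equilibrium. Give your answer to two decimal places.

Given the others contribute fully, the best deviation is to contribute 0 (any partial contribution still incurs the fine and gives up units whose private return 0.9600 is below 1).
Deviating from 29 to 0 saves 29 euros but forfeits the deviator's share of the drop in the maintenance fund: 4.8/5 × 29 = 27.84.
So the deviation gain is 29 − 27.84 = 1.16, and the fine must be at least 1.16 euros to wipe it out.

1.16 euros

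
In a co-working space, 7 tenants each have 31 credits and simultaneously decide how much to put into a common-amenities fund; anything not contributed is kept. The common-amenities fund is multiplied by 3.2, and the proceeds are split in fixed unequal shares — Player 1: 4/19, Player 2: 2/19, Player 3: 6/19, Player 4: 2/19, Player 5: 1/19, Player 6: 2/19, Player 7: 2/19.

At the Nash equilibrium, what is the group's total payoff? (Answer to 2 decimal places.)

For player j, contributing a unit is worthwhile iff 3.2 × (j's share) ≥ 1, i.e. iff j's share is at least 0.3125.
Player 3 alone (share 6/19) is above the threshold, contributing 31; the remaining 6 contribute 0. Total contributed: 31.
The common-amenities fund pays out 3.2 × 31 = 99.20 in total (split across the unequal shares, but the aggregate is all that matters for the group sum).
The 6 free-riders keep 31 each, adding 186. Group total = 186 + 99.20 = 285.20.

285.20 credits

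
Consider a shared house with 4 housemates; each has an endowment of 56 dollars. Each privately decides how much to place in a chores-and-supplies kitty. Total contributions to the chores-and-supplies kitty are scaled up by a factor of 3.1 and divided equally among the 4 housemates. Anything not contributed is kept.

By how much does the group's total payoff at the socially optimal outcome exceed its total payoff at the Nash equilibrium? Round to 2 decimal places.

Each contributed unit returns 3.1/4 = 0.7750 to its contributor — below 1 — so contributing 0 is dominant for every player. At the Nash equilibrium everyone keeps their 56, and the group total is 4 × 56 = 224.
Each contributed unit returns 3.100 to the group as a whole (0.7750 to each of 4 players), which exceeds 1, so the social optimum is full contribution: group total = 3.100 × 224 = 694.40.
Efficiency loss = 694.40 − 224 = 470.40.

470.40 dollars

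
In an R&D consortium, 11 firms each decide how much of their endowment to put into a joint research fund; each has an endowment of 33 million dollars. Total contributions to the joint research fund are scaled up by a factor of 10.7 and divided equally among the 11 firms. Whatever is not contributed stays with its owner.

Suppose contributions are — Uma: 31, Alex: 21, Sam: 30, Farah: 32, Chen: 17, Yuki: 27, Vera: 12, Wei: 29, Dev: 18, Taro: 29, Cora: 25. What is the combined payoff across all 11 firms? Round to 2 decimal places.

2991.70 million dollars

Total contributed: 31 + 21 + 30 + 32 + 17 + 27 + 12 + 29 + 18 + 29 + 25 = 271; total kept: 11 × 33 − 271 = 92.
The joint research fund pays out 10.7 × 271 = 2899.70 in aggregate.
Group total = 92 + 2899.70 = 2991.70.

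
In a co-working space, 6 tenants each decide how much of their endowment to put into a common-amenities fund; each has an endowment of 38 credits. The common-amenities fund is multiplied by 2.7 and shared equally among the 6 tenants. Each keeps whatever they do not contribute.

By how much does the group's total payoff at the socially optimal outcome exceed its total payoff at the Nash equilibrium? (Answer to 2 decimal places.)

387.60 credits

Each contributed unit returns 2.7/6 = 0.4500 to its contributor — below 1 — so contributing 0 is dominant for every player. At the Nash equilibrium everyone keeps their 38, and the group total is 6 × 38 = 228.
Each contributed unit returns 2.700 to the group as a whole (0.4500 to each of 6 players), which exceeds 1, so the social optimum is full contribution: group total = 2.700 × 228 = 615.60.
Efficiency loss = 615.60 − 228 = 387.60.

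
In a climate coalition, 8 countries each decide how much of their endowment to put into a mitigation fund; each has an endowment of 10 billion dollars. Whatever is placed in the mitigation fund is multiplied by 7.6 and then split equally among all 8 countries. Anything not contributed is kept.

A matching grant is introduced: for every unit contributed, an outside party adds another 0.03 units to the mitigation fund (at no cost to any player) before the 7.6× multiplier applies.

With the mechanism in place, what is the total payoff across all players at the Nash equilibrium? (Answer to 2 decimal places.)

The effective private return is 7.6 × 1.03 / 8 = 0.9785, which is still under 1, so the mechanism doesn't change anyone's dominant strategy: zero contribution.
At the Nash equilibrium no one contributes; group total payoff = 8 × 10 = 80.

80.00 billion dollars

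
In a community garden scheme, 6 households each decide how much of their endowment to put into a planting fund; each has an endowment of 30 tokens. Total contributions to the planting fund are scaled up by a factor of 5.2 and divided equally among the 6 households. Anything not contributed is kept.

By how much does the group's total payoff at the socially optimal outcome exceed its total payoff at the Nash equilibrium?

Each contributed unit returns 5.2/6 = 0.8667 to its contributor — below 1 — so contributing 0 is dominant for every player. At the Nash equilibrium everyone keeps their 30, and the group total is 6 × 30 = 180.
Each contributed unit returns 5.200 to the group as a whole (0.8667 to each of 6 players), which exceeds 1, so the social optimum is full contribution: group total = 5.200 × 180 = 936.00.
Efficiency loss = 936.00 − 180 = 756.00.

756.00 tokens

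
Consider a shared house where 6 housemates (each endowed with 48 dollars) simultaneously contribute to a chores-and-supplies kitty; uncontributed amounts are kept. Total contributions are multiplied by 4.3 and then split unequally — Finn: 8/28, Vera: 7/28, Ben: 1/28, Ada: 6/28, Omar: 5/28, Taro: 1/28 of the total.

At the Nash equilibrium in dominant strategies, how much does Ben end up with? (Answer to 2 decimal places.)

Player j's private return per contributed unit is 4.3 × (j's share). Contributing is weakly dominant for j when that share is at least 1/4.3 = 0.2326, and contributing 0 is dominant otherwise.
Finn and Vera clear that bar, contributing 48 each; the remaining 4 contribute 0. Total contributed: 96.
Ben keeps 48 and receives 4.3 × 96 × 1/28 = 14.74 from the chores-and-supplies kitty, for a payoff of 62.74.

62.74 dollars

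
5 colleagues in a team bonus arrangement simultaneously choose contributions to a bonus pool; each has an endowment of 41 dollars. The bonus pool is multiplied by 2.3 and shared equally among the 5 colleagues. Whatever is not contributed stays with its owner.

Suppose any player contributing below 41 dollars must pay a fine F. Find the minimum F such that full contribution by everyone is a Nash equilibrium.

Given the others contribute fully, the best deviation is to contribute 0 (any partial contribution still incurs the fine and gives up units whose private return 0.4600 is below 1).
Deviating from 41 to 0 saves 41 dollars but forfeits the deviator's share of the drop in the bonus pool: 2.3/5 × 41 = 18.86.
So the deviation gain is 41 − 18.86 = 22.14, and the fine must be at least 22.14 dollars to wipe it out.

22.14 dollars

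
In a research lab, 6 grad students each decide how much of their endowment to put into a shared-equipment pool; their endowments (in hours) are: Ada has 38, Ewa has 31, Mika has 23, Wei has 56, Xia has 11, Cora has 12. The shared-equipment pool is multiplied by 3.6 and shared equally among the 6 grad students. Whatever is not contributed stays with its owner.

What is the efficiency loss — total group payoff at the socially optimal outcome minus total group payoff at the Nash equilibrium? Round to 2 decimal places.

The private return per contributed unit is 3.6/6 = 0.6000 < 1 for every player regardless of endowment, so the Nash equilibrium is zero contribution and the group total is Σ E_j = 38 + 31 + 23 + 56 + 11 + 12 = 171.
Each contributed unit returns 3.600 to the group, so the social optimum is full contribution by everyone: group total = 3.600 × 171 = 615.60.
Efficiency loss = (3.600 − 1) × 171 = 444.60.

444.60 hours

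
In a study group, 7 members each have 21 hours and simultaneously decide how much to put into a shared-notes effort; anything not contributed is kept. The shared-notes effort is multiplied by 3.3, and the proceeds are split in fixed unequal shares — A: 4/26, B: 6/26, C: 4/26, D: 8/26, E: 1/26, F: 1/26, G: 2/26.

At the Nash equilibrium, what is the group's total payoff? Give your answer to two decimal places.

For player j, contributing a unit is worthwhile iff 3.3 × (j's share) ≥ 1, i.e. iff j's share is at least 0.3030.
The only share above 0.3030 is D's 8/26, contributing 21; the remaining 6 contribute 0. Total contributed: 21.
The shared-notes effort pays out 3.3 × 21 = 69.30 in total (split across the unequal shares, but the aggregate is all that matters for the group sum).
The 6 free-riders keep 21 each, adding 126. Group total = 126 + 69.30 = 195.30.

195.30 hours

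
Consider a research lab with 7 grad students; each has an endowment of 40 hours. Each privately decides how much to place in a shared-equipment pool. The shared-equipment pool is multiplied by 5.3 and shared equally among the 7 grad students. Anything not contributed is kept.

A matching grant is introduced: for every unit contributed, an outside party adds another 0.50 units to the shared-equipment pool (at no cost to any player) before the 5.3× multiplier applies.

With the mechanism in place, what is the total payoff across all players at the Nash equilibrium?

With the mechanism, a contributed unit returns 5.3 × 1.50 / 7 = 1.1357 per unit of net cost to the contributor — now above 1 — so contributing fully is weakly dominant for every player.
At the Nash equilibrium everyone contributes 40. Group total payoff = 5.3 × 1.50 × 280 = 2226.00.

2226.00 hours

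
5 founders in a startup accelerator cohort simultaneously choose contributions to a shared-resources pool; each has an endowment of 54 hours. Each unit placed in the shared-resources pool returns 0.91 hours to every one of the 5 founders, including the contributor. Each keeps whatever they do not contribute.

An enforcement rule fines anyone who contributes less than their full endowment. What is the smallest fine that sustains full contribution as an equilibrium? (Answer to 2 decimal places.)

4.86 hours

Given the others contribute fully, the best deviation is to contribute 0 (any partial contribution still incurs the fine and gives up units whose private return 0.91 is below 1).
Deviating from 54 to 0 saves 54 hours but forfeits the deviator's share of the drop in the shared-resources pool: 0.91 × 54 = 49.14.
So the deviation gain is 54 − 49.14 = 4.86, and the fine must be at least 4.86 hours to wipe it out.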